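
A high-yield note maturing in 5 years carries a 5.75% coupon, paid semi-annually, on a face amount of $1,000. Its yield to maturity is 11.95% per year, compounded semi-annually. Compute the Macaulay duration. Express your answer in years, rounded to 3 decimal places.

4.317 years

Periodic yield y = 0.05975. Discount each cash flow and weight by its period:
  t   CF        PV=CF/(1+0.05975)^t    t·PV
  1        28.75        27.1290        27.1290
  2        28.75        25.5995        51.1989
  3        28.75        24.1561        72.4684
  4        28.75        22.7942        91.1768
  5        28.75        21.5090       107.5451
  6        28.75        20.2963       121.7779
  7        28.75        19.1520       134.0639
  8        28.75        18.0722       144.5774
  9        28.75        17.0532       153.4792
  10    1,028.75       575.8052     5,758.0522
  Σ                    771.5668     6,661.4689
Price P = Σ PV = 771.5668.
Macaulay duration = Σ(t·PV) / P = 6,661.4689 / 771.5668 = 8.63369 half-year periods.
In years: 8.63369 / 2 = 4.31685 years.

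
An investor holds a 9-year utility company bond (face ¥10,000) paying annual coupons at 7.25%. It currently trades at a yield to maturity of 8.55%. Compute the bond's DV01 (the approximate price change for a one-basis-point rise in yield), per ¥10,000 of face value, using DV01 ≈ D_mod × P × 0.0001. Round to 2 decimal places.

¥5.78

Periodic yield y = 0.0855.
  t   CF        PV=CF/(1+0.0855)^t    t·PV
  1       725.00       667.8950       667.8950
  2       725.00       615.2879     1,230.5757
  3       725.00       566.8244     1,700.4731
  4       725.00       522.1782     2,088.7126
  5       725.00       481.0485     2,405.2425
  6       725.00       443.1585     2,658.9507
  7       725.00       408.2528     2,857.7699
  8       725.00       376.0966     3,008.7726
  9    10,725.00     5,125.4128    46,128.7154
  Σ                  9,206.1546    62,747.1076
P = 9,206.1546; D_Mac = 6.81578 yrs; D_mod = 6.27893 yrs.
DV01 ≈ 6.27893 × 9,206.1546 × 0.0001 = 5.780480.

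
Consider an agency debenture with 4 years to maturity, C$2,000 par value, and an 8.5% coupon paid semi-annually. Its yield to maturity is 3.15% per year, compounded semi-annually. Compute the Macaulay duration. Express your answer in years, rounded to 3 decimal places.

3.527 years

Periodic yield y = 0.01575. Discount each cash flow and weight by its period:
  t   CF        PV=CF/(1+0.01575)^t    t·PV
  1        85.00        83.6820        83.6820
  2        85.00        82.3845       164.7689
  3        85.00        81.1070       243.3211
  4        85.00        79.8494       319.3976
  5        85.00        78.6113       393.0563
  6        85.00        77.3923       464.3540
  7        85.00        76.1923       533.3461
  8     2,085.00     1,839.9728    14,719.7827
  Σ                  2,399.1916    16,921.7087
Price P = Σ PV = 2,399.1916.
Macaulay duration = Σ(t·PV) / P = 16,921.7087 / 2,399.1916 = 7.05309 half-year periods.
In years: 7.05309 / 2 = 3.52654 years.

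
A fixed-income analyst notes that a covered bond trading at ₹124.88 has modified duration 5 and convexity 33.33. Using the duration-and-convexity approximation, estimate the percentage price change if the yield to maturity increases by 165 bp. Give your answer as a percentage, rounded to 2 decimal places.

Duration effect: -D_mod·Δy = -5 × (+0.0165) = -0.082500
Convexity effect: ½·C·(Δy)² = 0.5 × 33.33 × (0.0165)² = +0.00453704625
ΔP/P ≈ -0.082500 + 0.00453704625 = -0.07796295375
= -7.796295375%.

-7.80%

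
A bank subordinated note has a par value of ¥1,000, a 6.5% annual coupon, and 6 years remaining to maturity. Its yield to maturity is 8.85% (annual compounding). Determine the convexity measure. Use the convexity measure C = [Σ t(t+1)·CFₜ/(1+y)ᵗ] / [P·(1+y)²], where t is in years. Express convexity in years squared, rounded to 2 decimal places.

28.46

With y = 0.0885:
  t   CF        PV=CF/(1+0.0885)^t    t·PV        t(t+1)·PV
  1        65.00        59.7152        59.7152         119.4304
  2        65.00        54.8601       109.7202         329.1605
  3        65.00        50.3997       151.1991         604.7965
  4        65.00        46.3020       185.2079         926.0397
  5        65.00        42.5374       212.6871       1,276.1227
  6     1,065.00       640.2934     3,841.7602      26,892.3217
  Σ                    894.1078     4,560.2898      30,147.8716
P = 894.1078.
Convexity = Σ t(t+1)·PV / [P·(1+y)²] = 30,147.8716 / (894.1078 × 1.184832) = 28.45836.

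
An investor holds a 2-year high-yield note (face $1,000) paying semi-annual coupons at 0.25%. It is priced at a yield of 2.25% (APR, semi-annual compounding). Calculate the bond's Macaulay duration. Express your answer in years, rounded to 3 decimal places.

Periodic yield y = 0.01125. Discount each cash flow and weight by its period:
  t   CF        PV=CF/(1+0.01125)^t    t·PV
  1         1.25         1.2361         1.2361
  2         1.25         1.2223         2.4447
  3         1.25         1.2087         3.6262
  4     1,001.25       957.4330     3,829.7320
  Σ                    961.1002     3,837.0390
Price P = Σ PV = 961.1002.
Macaulay duration = Σ(t·PV) / P = 3,837.0390 / 961.1002 = 3.99234 half-year periods.
In years: 3.99234 / 2 = 1.99617 years.

1.996 years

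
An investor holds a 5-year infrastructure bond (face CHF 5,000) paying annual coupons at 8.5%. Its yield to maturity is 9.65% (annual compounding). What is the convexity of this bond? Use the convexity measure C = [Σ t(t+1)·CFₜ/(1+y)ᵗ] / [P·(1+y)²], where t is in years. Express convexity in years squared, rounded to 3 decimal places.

With y = 0.0965:
  t   CF        PV=CF/(1+0.0965)^t    t·PV        t(t+1)·PV
  1       425.00       387.5969       387.5969         775.1938
  2       425.00       353.4855       706.9711       2,120.9133
  3       425.00       322.3762       967.1287       3,868.5148
  4       425.00       294.0048     1,176.0191       5,880.0955
  5     5,425.00     3,422.6033    17,113.0164     102,678.0985
  Σ                  4,780.0667    20,350.7322     115,322.8159
P = 4,780.0667.
Convexity = Σ t(t+1)·PV / [P·(1+y)²] = 115,322.8159 / (4,780.0667 × 1.202312) = 20.06615.

20.066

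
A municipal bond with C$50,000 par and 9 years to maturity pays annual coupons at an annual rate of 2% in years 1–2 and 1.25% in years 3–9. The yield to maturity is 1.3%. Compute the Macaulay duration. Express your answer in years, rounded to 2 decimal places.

Periodic yield y = 0.013. Discount each cash flow and weight by its year:
  t   CF        PV=CF/(1+0.013)^t    t·PV
  1     1,000.00       987.1668       987.1668
  2     1,000.00       974.4984     1,948.9967
  3       625.00       601.2453     1,803.7358
  4       625.00       593.5294     2,374.1176
  5       625.00       585.9125     2,929.5627
  6       625.00       578.3934     3,470.3605
  7       625.00       570.9708     3,996.7956
  8       625.00       563.6434     4,509.1475
  9    50,625.00    45,069.2186   405,622.9670
  Σ                 50,524.5786   427,642.8503
Price P = Σ PV = 50,524.5786.
Macaulay duration = Σ(t·PV) / P = 427,642.8503 / 50,524.5786 = 8.46406 years.

8.46 years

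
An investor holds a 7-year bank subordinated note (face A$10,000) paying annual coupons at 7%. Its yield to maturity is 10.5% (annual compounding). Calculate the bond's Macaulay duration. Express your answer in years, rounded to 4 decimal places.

Periodic yield y = 0.105. Discount each cash flow and weight by its year:
  t   CF        PV=CF/(1+0.105)^t    t·PV
  1       700.00       633.4842       633.4842
  2       700.00       573.2888     1,146.5777
  3       700.00       518.8134     1,556.4403
  4       700.00       469.5144     1,878.0576
  5       700.00       424.8999     2,124.4996
  6       700.00       384.5248     2,307.1489
  7    10,700.00     5,319.2185    37,234.5296
  Σ                  8,323.7441    46,880.7378
Price P = Σ PV = 8,323.7441.
Macaulay duration = Σ(t·PV) / P = 46,880.7378 / 8,323.7441 = 5.63217 years.

5.6322 years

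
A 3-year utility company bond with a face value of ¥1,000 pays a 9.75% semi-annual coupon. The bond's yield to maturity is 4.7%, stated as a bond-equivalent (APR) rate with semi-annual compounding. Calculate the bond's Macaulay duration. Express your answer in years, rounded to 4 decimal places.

2.6960 years

Periodic yield y = 0.0235. Discount each cash flow and weight by its period:
  t   CF        PV=CF/(1+0.0235)^t    t·PV
  1        48.75        47.6307        47.6307
  2        48.75        46.5371        93.0741
  3        48.75        45.4685       136.4056
  4        48.75        44.4246       177.6983
  5        48.75        43.4046       217.0228
  6     1,048.75       912.3152     5,473.8910
  Σ                  1,139.7806     6,145.7225
Price P = Σ PV = 1,139.7806.
Macaulay duration = Σ(t·PV) / P = 6,145.7225 / 1,139.7806 = 5.39202 half-year periods.
In years: 5.39202 / 2 = 2.69601 years.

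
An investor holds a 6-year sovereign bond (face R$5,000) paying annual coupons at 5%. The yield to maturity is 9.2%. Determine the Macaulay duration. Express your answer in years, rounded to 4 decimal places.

5.2440 years

Periodic yield y = 0.092. Discount each cash flow and weight by its year:
  t   CF        PV=CF/(1+0.092)^t    t·PV
  1       250.00       228.9377       228.9377
  2       250.00       209.6499       419.2999
  3       250.00       191.9871       575.9614
  4       250.00       175.8124       703.2495
  5       250.00       161.0003       805.0017
  6     5,250.00     3,096.1606    18,576.9633
  Σ                  4,063.5481    21,309.4135
Price P = Σ PV = 4,063.5481.
Macaulay duration = Σ(t·PV) / P = 21,309.4135 / 4,063.5481 = 5.24404 years.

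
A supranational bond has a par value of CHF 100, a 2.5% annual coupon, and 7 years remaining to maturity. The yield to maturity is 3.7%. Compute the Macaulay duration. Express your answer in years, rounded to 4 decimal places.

Periodic yield y = 0.037. Discount each cash flow and weight by its year:
  t   CF        PV=CF/(1+0.037)^t    t·PV
  1         2.50         2.4108         2.4108
  2         2.50         2.3248         4.6496
  3         2.50         2.2418         6.7255
  4         2.50         2.1618         8.6474
  5         2.50         2.0847        10.4236
  6         2.50         2.0103        12.0620
  7       102.50        79.4827       556.3788
  Σ                     92.7170       601.2977
Price P = Σ PV = 92.7170.
Macaulay duration = Σ(t·PV) / P = 601.2977 / 92.7170 = 6.48530 years.

6.4853 years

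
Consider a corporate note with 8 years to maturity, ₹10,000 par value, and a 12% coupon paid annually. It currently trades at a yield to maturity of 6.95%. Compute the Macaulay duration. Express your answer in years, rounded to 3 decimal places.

5.877 years

Periodic yield y = 0.0695. Discount each cash flow and weight by its year:
  t   CF        PV=CF/(1+0.0695)^t    t·PV
  1     1,200.00     1,122.0196     1,122.0196
  2     1,200.00     1,049.1067     2,098.2134
  3     1,200.00       980.9319     2,942.7958
  4     1,200.00       917.1874     3,668.7497
  5     1,200.00       857.5852     4,287.9262
  6     1,200.00       801.8562     4,811.1374
  7     1,200.00       749.7487     5,248.2409
  8    11,200.00     6,542.9215    52,343.3722
  Σ                 13,021.3574    76,522.4554
Price P = Σ PV = 13,021.3574.
Macaulay duration = Σ(t·PV) / P = 76,522.4554 / 13,021.3574 = 5.87669 years.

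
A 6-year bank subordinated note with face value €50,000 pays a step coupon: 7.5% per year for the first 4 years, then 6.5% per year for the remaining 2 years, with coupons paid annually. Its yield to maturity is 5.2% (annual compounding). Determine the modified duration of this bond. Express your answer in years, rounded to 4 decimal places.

Periodic yield y = 0.052. First find Macaulay duration:
  t   CF        PV=CF/(1+0.052)^t    t·PV
  1     3,750.00     3,564.6388     3,564.6388
  2     3,750.00     3,388.4399     6,776.8798
  3     3,750.00     3,220.9505     9,662.8514
  4     3,750.00     3,061.7400    12,246.9600
  5     3,250.00     2,522.3460    12,611.7300
  6    53,250.00    39,284.8567   235,709.1401
  Σ                 55,042.9719   280,572.2003
P = 55,042.9719; Macaulay duration = 280,572.2003 / 55,042.9719 = 5.09733 years.
Modified duration = D_Mac / (1 + y) = 5.09733 / 1.052 = 4.84537 years.

4.8454 years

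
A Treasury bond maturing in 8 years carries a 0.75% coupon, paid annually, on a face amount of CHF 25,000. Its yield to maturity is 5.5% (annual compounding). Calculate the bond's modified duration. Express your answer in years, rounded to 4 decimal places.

Periodic yield y = 0.055. First find Macaulay duration:
  t   CF        PV=CF/(1+0.055)^t    t·PV
  1       187.50       177.7251       177.7251
  2       187.50       168.4598       336.9197
  3       187.50       159.6776       479.0327
  4       187.50       151.3531       605.4126
  5       187.50       143.4627       717.3135
  6       187.50       135.9836       815.9016
  7       187.50       128.8944       902.2608
  8    25,187.50    16,412.1466   131,297.1724
  Σ                 17,477.7029   135,331.7383
P = 17,477.7029; Macaulay duration = 135,331.7383 / 17,477.7029 = 7.74311 years.
Modified duration = D_Mac / (1 + y) = 7.74311 / 1.055 = 7.33944 years.

7.3394 years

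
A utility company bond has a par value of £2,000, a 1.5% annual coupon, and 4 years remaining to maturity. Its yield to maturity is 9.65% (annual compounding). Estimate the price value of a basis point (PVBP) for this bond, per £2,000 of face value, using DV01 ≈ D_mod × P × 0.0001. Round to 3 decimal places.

Periodic yield y = 0.0965.
  t   CF        PV=CF/(1+0.0965)^t    t·PV
  1        30.00        27.3598        27.3598
  2        30.00        24.9519        49.9038
  3        30.00        22.7560        68.2679
  4     2,030.00     1,404.3052     5,617.2207
  Σ                  1,479.3728     5,762.7522
P = 1,479.3728; D_Mac = 3.89540 yrs; D_mod = 3.55258 yrs.
DV01 ≈ 3.55258 × 1,479.3728 × 0.0001 = 0.525559.

£0.526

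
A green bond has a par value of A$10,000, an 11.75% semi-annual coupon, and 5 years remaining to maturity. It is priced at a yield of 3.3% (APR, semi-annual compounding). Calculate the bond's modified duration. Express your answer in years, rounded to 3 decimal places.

Periodic yield y = 0.0165. First find Macaulay duration:
  t   CF        PV=CF/(1+0.0165)^t    t·PV
  1       587.50       577.9636       577.9636
  2       587.50       568.5820     1,137.1640
  3       587.50       559.3527     1,678.0580
  4       587.50       550.2732     2,201.0927
  5       587.50       541.3410     2,706.7052
  6       587.50       532.5539     3,195.3234
  7       587.50       523.9094     3,667.3658
  8       587.50       515.4052     4,123.2417
  9       587.50       507.0391     4,563.3516
  10   10,587.50     8,989.1700    89,891.7000
  Σ                 13,865.5901   113,741.9661
P = 13,865.5901; Macaulay duration = 113,741.9661 / 13,865.5901 = 8.20318 half-year periods = 4.10159 years.
Modified duration = D_Mac / (1 + y) = 4.10159 / 1.0165 = 4.03501 years.

4.035 years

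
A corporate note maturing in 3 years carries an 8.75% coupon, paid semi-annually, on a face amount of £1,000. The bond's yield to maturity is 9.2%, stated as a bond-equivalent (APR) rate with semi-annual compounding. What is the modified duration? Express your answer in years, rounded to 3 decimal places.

2.582 years

Periodic yield y = 0.046. First find Macaulay duration:
  t   CF        PV=CF/(1+0.046)^t    t·PV
  1        43.75        41.8260        41.8260
  2        43.75        39.9866        79.9732
  3        43.75        38.2281       114.6844
  4        43.75        36.5470       146.1879
  5        43.75        34.9397       174.6987
  6     1,043.75       796.9047     4,781.4281
  Σ                    988.4321     5,338.7983
P = 988.4321; Macaulay duration = 5,338.7983 / 988.4321 = 5.40128 half-year periods = 2.70064 years.
Modified duration = D_Mac / (1 + y) = 2.70064 / 1.046 = 2.58187 years.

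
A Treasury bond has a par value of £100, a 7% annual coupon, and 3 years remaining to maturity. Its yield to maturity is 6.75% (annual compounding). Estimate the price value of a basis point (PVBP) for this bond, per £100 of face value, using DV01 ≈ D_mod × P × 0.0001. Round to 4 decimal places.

Periodic yield y = 0.0675.
  t   CF        PV=CF/(1+0.0675)^t    t·PV
  1         7.00         6.5574         6.5574
  2         7.00         6.1427        12.2855
  3       107.00        87.9590       263.8769
  Σ                    100.6591       282.7198
P = 100.6591; D_Mac = 2.80869 yrs; D_mod = 2.63109 yrs.
DV01 ≈ 2.63109 × 100.6591 × 0.0001 = 0.026484.

£0.0265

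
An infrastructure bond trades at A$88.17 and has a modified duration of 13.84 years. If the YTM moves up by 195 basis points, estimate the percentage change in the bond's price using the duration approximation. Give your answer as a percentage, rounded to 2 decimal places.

-26.99%

Duration approximation: ΔP/P ≈ -D_mod · Δy = -13.84 × (+0.0195) = -0.269880.
As a percentage: -26.9880%.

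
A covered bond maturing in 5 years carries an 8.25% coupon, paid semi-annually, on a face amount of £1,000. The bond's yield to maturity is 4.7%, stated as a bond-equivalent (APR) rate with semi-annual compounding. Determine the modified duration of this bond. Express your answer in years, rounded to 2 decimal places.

Periodic yield y = 0.0235. First find Macaulay duration:
  t   CF        PV=CF/(1+0.0235)^t    t·PV
  1        41.25        40.3029        40.3029
  2        41.25        39.3775        78.7550
  3        41.25        38.4734       115.4202
  4        41.25        37.5900       150.3601
  5        41.25        36.7269       183.6347
  6        41.25        35.8837       215.3020
  7        41.25        35.0598       245.4184
  8        41.25        34.2548       274.0382
  9        41.25        33.4683       301.2145
  10    1,041.25       825.4230     8,254.2296
  Σ                  1,156.5602     9,858.6755
P = 1,156.5602; Macaulay duration = 9,858.6755 / 1,156.5602 = 8.52414 half-year periods = 4.26207 years.
Modified duration = D_Mac / (1 + y) = 4.26207 / 1.0235 = 4.16421 years.

4.16 years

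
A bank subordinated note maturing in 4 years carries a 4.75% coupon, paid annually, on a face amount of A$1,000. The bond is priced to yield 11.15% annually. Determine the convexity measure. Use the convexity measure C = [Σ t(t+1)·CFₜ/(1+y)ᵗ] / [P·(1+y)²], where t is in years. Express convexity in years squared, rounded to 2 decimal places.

With y = 0.1115:
  t   CF        PV=CF/(1+0.1115)^t    t·PV        t(t+1)·PV
  1        47.50        42.7350        42.7350          85.4701
  2        47.50        38.4481        76.8962         230.6885
  3        47.50        34.5912       103.7735         415.0940
  4     1,047.50       686.3034     2,745.2137      13,726.0684
  Σ                    802.0777     2,968.6184      14,457.3210
P = 802.0777.
Convexity = Σ t(t+1)·PV / [P·(1+y)²] = 14,457.3210 / (802.0777 × 1.235432) = 14.58990.

14.59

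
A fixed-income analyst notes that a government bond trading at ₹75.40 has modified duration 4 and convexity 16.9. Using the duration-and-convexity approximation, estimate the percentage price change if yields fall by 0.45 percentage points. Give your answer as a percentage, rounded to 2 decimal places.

Duration effect: -D_mod·Δy = -4 × (-0.0045) = +0.018000
Convexity effect: ½·C·(Δy)² = 0.5 × 16.9 × (-0.0045)² = +0.0001711125
ΔP/P ≈ +0.018000 + 0.0001711125 = +0.0181711125
= +1.81711125%.

+1.82%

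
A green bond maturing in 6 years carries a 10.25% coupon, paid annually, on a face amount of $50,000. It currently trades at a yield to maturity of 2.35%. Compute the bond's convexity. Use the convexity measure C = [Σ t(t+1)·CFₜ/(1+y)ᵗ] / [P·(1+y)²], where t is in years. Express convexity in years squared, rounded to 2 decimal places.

31.10

With y = 0.0235:
  t   CF        PV=CF/(1+0.0235)^t    t·PV        t(t+1)·PV
  1     5,125.00     5,007.3278     5,007.3278      10,014.6556
  2     5,125.00     4,892.3574     9,784.7148      29,354.1444
  3     5,125.00     4,780.0268    14,340.0803      57,360.3212
  4     5,125.00     4,670.2753    18,681.1012      93,405.5060
  5     5,125.00     4,563.0438    22,815.2189     136,891.3131
  6    55,125.00    47,953.6336   287,721.8015   2,014,052.6105
  Σ                 71,866.6646   358,350.2445   2,341,078.5508
P = 71,866.6646.
Convexity = Σ t(t+1)·PV / [P·(1+y)²] = 2,341,078.5508 / (71,866.6646 × 1.047552) = 31.09659.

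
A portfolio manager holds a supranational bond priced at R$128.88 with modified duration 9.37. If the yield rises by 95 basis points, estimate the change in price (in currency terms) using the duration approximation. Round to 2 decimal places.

Duration approximation: ΔP/P ≈ -D_mod · Δy = -9.37 × (+0.0095) = -0.089015.
ΔP ≈ 128.88 × (-0.089015) = -11.4722532.

-R$11.47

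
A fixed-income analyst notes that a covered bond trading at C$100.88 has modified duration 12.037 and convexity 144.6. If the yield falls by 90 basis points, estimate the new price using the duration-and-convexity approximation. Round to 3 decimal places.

Duration effect: -D_mod·Δy = -12.037 × (-0.009) = +0.108333
Convexity effect: ½·C·(Δy)² = 0.5 × 144.6 × (-0.009)² = +0.0058563
ΔP/P ≈ +0.108333 + 0.0058563 = +0.1141893
New price ≈ 100.88 × (1 + 0.1141893) = 112.399416584.

C$112.399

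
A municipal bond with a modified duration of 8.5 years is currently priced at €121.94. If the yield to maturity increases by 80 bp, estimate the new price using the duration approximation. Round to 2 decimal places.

Duration approximation: ΔP/P ≈ -D_mod · Δy = -8.5 × (+0.008) = -0.068000.
New price ≈ 121.94 × (1 - 0.068000) = 113.64808.

€113.65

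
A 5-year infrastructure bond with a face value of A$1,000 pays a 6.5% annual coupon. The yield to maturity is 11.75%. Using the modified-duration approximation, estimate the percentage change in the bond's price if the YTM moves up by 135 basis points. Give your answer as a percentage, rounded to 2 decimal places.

Periodic yield y = 0.1175. Modified duration first:
  t   CF        PV=CF/(1+0.1175)^t    t·PV
  1        65.00        58.1655        58.1655
  2        65.00        52.0497       104.0994
  3        65.00        46.5769       139.7308
  4        65.00        41.6796       166.7183
  5     1,065.00       611.0995     3,055.4976
  Σ                    809.5713     3,524.2116
P = 809.5713; D_Mac = 4.35318 yrs; D_mod = 4.35318/(1+0.1175) = 3.89547 yrs.
ΔP/P ≈ -D_mod · Δy = -3.89547 × (+0.0135) = -0.052589 = -5.2589%.

-5.26%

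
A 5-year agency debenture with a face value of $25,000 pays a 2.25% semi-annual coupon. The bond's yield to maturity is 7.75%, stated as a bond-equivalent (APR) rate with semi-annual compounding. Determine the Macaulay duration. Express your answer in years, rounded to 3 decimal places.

Periodic yield y = 0.03875. Discount each cash flow and weight by its period:
  t   CF        PV=CF/(1+0.03875)^t    t·PV
  1       281.25       270.7581       270.7581
  2       281.25       260.6576       521.3153
  3       281.25       250.9339       752.8018
  4       281.25       241.5730       966.2920
  5       281.25       232.5612     1,162.8062
  6       281.25       223.8857     1,343.3141
  7       281.25       215.5337     1,508.7362
  8       281.25       207.4934     1,659.9470
  9       281.25       199.7529     1,797.7765
  10   25,281.25    17,285.7479   172,857.4792
  Σ                 19,388.8976   182,841.2265
Price P = Σ PV = 19,388.8976.
Macaulay duration = Σ(t·PV) / P = 182,841.2265 / 19,388.8976 = 9.43020 half-year periods.
In years: 9.43020 / 2 = 4.71510 years.

4.715 years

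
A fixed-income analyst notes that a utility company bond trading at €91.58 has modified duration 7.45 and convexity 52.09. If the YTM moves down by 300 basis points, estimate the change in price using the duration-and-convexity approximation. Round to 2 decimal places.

Duration effect: -D_mod·Δy = -7.45 × (-0.03) = +0.223500
Convexity effect: ½·C·(Δy)² = 0.5 × 52.09 × (-0.03)² = +0.0234405
ΔP/P ≈ +0.223500 + 0.0234405 = +0.2469405
ΔP ≈ 91.58 × (+0.2469405) = +22.61481099.

+€22.61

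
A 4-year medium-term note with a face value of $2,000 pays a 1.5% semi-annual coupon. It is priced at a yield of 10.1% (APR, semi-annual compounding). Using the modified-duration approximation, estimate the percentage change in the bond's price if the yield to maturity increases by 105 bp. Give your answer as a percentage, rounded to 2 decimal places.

-3.87%

Periodic yield y = 0.0505. Modified duration first:
  t   CF        PV=CF/(1+0.0505)^t    t·PV
  1        15.00        14.2789        14.2789
  2        15.00        13.5925        27.1850
  3        15.00        12.9391        38.8172
  4        15.00        12.3171        49.2682
  5        15.00        11.7249        58.6247
  6        15.00        11.1613        66.9678
  7        15.00        10.6248        74.3733
  8     2,015.00     1,358.6469    10,869.1751
  Σ                  1,445.2854    11,198.6903
P = 1,445.2854; D_Mac = 7.74843 half-year periods = 3.87421 yrs; D_mod = 3.87421/(1+0.0505) = 3.68797 yrs.
ΔP/P ≈ -D_mod · Δy = -3.68797 × (+0.0105) = -0.038724 = -3.8724%.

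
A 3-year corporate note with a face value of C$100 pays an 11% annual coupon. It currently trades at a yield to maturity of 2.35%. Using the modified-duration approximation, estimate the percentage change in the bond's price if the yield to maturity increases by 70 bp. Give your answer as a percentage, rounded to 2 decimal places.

-1.88%

Periodic yield y = 0.0235. Modified duration first:
  t   CF        PV=CF/(1+0.0235)^t    t·PV
  1        11.00        10.7474        10.7474
  2        11.00        10.5007        21.0013
  3       111.00       103.5284       310.5852
  Σ                    124.7765       342.3339
P = 124.7765; D_Mac = 2.74358 yrs; D_mod = 2.74358/(1+0.0235) = 2.68058 yrs.
ΔP/P ≈ -D_mod · Δy = -2.68058 × (+0.007) = -0.018764 = -1.8764%.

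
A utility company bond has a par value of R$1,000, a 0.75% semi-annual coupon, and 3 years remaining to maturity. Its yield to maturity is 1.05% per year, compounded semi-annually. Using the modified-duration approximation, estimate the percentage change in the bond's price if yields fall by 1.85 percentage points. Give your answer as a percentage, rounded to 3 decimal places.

+5.469%

Periodic yield y = 0.00525. Modified duration first:
  t   CF        PV=CF/(1+0.00525)^t    t·PV
  1         3.75         3.7304         3.7304
  2         3.75         3.7109         7.4219
  3         3.75         3.6916        11.0747
  4         3.75         3.6723        14.6891
  5         3.75         3.6531        18.2655
  6     1,003.75       972.7048     5,836.2289
  Σ                    991.1631     5,891.4104
P = 991.1631; D_Mac = 5.94394 half-year periods = 2.97197 yrs; D_mod = 2.97197/(1+0.00525) = 2.95645 yrs.
ΔP/P ≈ -D_mod · Δy = -2.95645 × (-0.0185) = +0.054694 = +5.4694%.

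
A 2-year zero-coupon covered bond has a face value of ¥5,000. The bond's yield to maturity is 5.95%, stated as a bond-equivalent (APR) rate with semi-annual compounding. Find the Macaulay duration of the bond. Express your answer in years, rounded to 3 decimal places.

A zero-coupon bond has a single cash flow at maturity, so its Macaulay duration equals its maturity: 2 years.
(Equivalently: 4 semi-annual periods ÷ 2 = 2 years.)

2.000 years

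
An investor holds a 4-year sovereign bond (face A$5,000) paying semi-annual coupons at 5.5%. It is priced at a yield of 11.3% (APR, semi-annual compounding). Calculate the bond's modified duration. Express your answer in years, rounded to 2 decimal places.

3.41 years

Periodic yield y = 0.0565. First find Macaulay duration:
  t   CF        PV=CF/(1+0.0565)^t    t·PV
  1       137.50       130.1467       130.1467
  2       137.50       123.1867       246.3733
  3       137.50       116.5988       349.7965
  4       137.50       110.3633       441.4532
  5       137.50       104.4612       522.3062
  6       137.50        98.8748       593.2489
  7       137.50        93.5871       655.1100
  8     5,137.50     3,309.7548    26,478.0386
  Σ                  4,086.9735    29,416.4734
P = 4,086.9735; Macaulay duration = 29,416.4734 / 4,086.9735 = 7.19762 half-year periods = 3.59881 years.
Modified duration = D_Mac / (1 + y) = 3.59881 / 1.0565 = 3.40635 years.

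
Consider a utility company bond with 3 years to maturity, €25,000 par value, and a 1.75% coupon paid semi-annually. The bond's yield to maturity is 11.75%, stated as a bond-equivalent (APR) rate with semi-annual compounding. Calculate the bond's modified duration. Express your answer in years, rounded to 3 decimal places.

Periodic yield y = 0.05875. First find Macaulay duration:
  t   CF        PV=CF/(1+0.05875)^t    t·PV
  1       218.75       206.6116       206.6116
  2       218.75       195.1467       390.2934
  3       218.75       184.3180       552.9541
  4       218.75       174.0902       696.3609
  5       218.75       164.4300       822.1498
  6    25,218.75    17,904.5338   107,427.2026
  Σ                 18,829.1302   110,095.5723
P = 18,829.1302; Macaulay duration = 110,095.5723 / 18,829.1302 = 5.84709 half-year periods = 2.92354 years.
Modified duration = D_Mac / (1 + y) = 2.92354 / 1.05875 = 2.76132 years.

2.761 years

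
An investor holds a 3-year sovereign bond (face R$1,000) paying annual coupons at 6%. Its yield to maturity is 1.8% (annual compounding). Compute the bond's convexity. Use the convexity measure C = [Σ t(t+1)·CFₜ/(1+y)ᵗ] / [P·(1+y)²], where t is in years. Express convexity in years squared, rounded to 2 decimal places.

With y = 0.018:
  t   CF        PV=CF/(1+0.018)^t    t·PV        t(t+1)·PV
  1        60.00        58.9391        58.9391         117.8782
  2        60.00        57.8970       115.7939         347.3817
  3     1,060.00     1,004.7604     3,014.2813      12,057.1254
  Σ                  1,121.5965     3,189.0143      12,522.3853
P = 1,121.5965.
Convexity = Σ t(t+1)·PV / [P·(1+y)²] = 12,522.3853 / (1,121.5965 × 1.036324) = 10.77345.

10.77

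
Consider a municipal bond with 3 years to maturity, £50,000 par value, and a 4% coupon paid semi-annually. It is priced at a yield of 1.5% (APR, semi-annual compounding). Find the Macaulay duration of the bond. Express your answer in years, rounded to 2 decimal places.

Periodic yield y = 0.0075. Discount each cash flow and weight by its period:
  t   CF        PV=CF/(1+0.0075)^t    t·PV
  1     1,000.00       992.5558       992.5558
  2     1,000.00       985.1671     1,970.3342
  3     1,000.00       977.8333     2,933.5000
  4     1,000.00       970.5542     3,882.2167
  5     1,000.00       963.3292     4,816.6460
  6    51,000.00    48,764.0589   292,584.3534
  Σ                 53,653.4985   307,179.6061
Price P = Σ PV = 53,653.4985.
Macaulay duration = Σ(t·PV) / P = 307,179.6061 / 53,653.4985 = 5.72525 half-year periods.
In years: 5.72525 / 2 = 2.86262 years.

2.86 years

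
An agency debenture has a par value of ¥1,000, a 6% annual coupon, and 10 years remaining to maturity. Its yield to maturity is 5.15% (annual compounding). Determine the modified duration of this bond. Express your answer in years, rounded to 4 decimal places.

Periodic yield y = 0.0515. First find Macaulay duration:
  t   CF        PV=CF/(1+0.0515)^t    t·PV
  1        60.00        57.0613        57.0613
  2        60.00        54.2666       108.5332
  3        60.00        51.6088       154.8263
  4        60.00        49.0811       196.3243
  5        60.00        46.6772       233.3860
  6        60.00        44.3911       266.3464
  7        60.00        42.2169       295.5183
  8        60.00        40.1492       321.1937
  9        60.00        38.1828       343.6452
  10    1,060.00       641.5243     6,415.2428
  Σ                  1,065.1593     8,392.0775
P = 1,065.1593; Macaulay duration = 8,392.0775 / 1,065.1593 = 7.87871 years.
Modified duration = D_Mac / (1 + y) = 7.87871 / 1.0515 = 7.49283 years.

7.4928 years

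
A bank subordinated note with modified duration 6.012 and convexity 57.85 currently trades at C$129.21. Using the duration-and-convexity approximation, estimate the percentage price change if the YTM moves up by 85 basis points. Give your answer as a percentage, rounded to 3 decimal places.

-4.901%

Duration effect: -D_mod·Δy = -6.012 × (+0.0085) = -0.051102
Convexity effect: ½·C·(Δy)² = 0.5 × 57.85 × (0.0085)² = +0.00208983125
ΔP/P ≈ -0.051102 + 0.00208983125 = -0.04901216875
= -4.901216875%.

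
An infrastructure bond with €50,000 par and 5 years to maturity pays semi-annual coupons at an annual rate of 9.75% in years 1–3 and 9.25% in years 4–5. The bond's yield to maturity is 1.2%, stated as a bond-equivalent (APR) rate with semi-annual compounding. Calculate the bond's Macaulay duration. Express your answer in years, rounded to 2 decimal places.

Periodic yield y = 0.006. Discount each cash flow and weight by its period:
  t   CF        PV=CF/(1+0.006)^t    t·PV
  1     2,437.50     2,422.9622     2,422.9622
  2     2,437.50     2,408.5112     4,817.0223
  3     2,437.50     2,394.1463     7,182.4388
  4     2,437.50     2,379.8671     9,519.4683
  5     2,437.50     2,365.6730    11,828.3652
  6     2,437.50     2,351.5637    14,109.3820
  7     2,312.50     2,217.6647    15,523.6526
  8     2,312.50     2,204.4380    17,635.5043
  9     2,312.50     2,191.2903    19,721.6126
  10   52,312.50    49,274.8905   492,748.9053
  Σ                 70,211.0070   595,509.3138
Price P = Σ PV = 70,211.0070.
Macaulay duration = Σ(t·PV) / P = 595,509.3138 / 70,211.0070 = 8.48171 half-year periods.
In years: 8.48171 / 2 = 4.24085 years.

4.24 years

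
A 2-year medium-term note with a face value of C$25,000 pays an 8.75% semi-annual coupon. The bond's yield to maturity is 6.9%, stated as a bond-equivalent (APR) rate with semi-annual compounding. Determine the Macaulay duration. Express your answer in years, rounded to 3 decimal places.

Periodic yield y = 0.0345. Discount each cash flow and weight by its period:
  t   CF        PV=CF/(1+0.0345)^t    t·PV
  1     1,093.75     1,057.2740     1,057.2740
  2     1,093.75     1,022.0145     2,044.0291
  3     1,093.75       987.9309     2,963.7928
  4    26,093.75    22,783.1892    91,132.7569
  Σ                 25,850.4087    97,197.8528
Price P = Σ PV = 25,850.4087.
Macaulay duration = Σ(t·PV) / P = 97,197.8528 / 25,850.4087 = 3.76001 half-year periods.
In years: 3.76001 / 2 = 1.88001 years.

1.880 years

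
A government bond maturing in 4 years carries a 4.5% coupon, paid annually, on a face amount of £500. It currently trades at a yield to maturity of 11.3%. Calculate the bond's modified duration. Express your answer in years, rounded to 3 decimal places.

Periodic yield y = 0.113. First find Macaulay duration:
  t   CF        PV=CF/(1+0.113)^t    t·PV
  1        22.50        20.2156        20.2156
  2        22.50        18.1632        36.3264
  3        22.50        16.3191        48.9574
  4       522.50       340.4910     1,361.9640
  Σ                    395.1890     1,467.4634
P = 395.1890; Macaulay duration = 1,467.4634 / 395.1890 = 3.71332 years.
Modified duration = D_Mac / (1 + y) = 3.71332 / 1.113 = 3.33632 years.

3.336 years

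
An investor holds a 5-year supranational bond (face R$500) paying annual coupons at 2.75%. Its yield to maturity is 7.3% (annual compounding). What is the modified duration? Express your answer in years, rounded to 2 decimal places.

4.39 years

Periodic yield y = 0.073. First find Macaulay duration:
  t   CF        PV=CF/(1+0.073)^t    t·PV
  1        13.75        12.8145        12.8145
  2        13.75        11.9427        23.8854
  3        13.75        11.1302        33.3906
  4        13.75        10.3730        41.4919
  5       513.75       361.2046     1,806.0228
  Σ                    407.4650     1,917.6054
P = 407.4650; Macaulay duration = 1,917.6054 / 407.4650 = 4.70618 years.
Modified duration = D_Mac / (1 + y) = 4.70618 / 1.073 = 4.38601 years.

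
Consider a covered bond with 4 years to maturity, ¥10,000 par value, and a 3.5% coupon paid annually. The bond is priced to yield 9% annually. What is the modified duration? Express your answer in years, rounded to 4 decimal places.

3.4662 years

Periodic yield y = 0.09. First find Macaulay duration:
  t   CF        PV=CF/(1+0.09)^t    t·PV
  1       350.00       321.1009       321.1009
  2       350.00       294.5880       589.1760
  3       350.00       270.2642       810.7927
  4    10,350.00     7,332.2009    29,328.8037
  Σ                  8,218.1541    31,049.8733
P = 8,218.1541; Macaulay duration = 31,049.8733 / 8,218.1541 = 3.77821 years.
Modified duration = D_Mac / (1 + y) = 3.77821 / 1.09 = 3.46624 years.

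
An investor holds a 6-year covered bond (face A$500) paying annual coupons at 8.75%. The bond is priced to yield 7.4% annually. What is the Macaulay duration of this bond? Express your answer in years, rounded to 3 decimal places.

4.951 years

Periodic yield y = 0.074. Discount each cash flow and weight by its year:
  t   CF        PV=CF/(1+0.074)^t    t·PV
  1        43.75        40.7356        40.7356
  2        43.75        37.9288        75.8577
  3        43.75        35.3155       105.9465
  4        43.75        32.8822       131.5288
  5        43.75        30.6166       153.0829
  6       543.75       354.3020     2,125.8119
  Σ                    531.7807     2,632.9633
Price P = Σ PV = 531.7807.
Macaulay duration = Σ(t·PV) / P = 2,632.9633 / 531.7807 = 4.95122 years.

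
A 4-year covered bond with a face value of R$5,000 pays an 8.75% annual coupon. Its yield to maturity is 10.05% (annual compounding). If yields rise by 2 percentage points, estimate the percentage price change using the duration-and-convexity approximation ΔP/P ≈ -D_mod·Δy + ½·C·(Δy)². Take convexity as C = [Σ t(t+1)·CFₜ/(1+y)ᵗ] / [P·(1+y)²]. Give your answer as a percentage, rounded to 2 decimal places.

With y = 0.1005:
  t   CF        PV=CF/(1+0.1005)^t    t·PV        t(t+1)·PV
  1       437.50       397.5466       397.5466         795.0931
  2       437.50       361.2418       722.4835       2,167.4506
  3       437.50       328.2524       984.7572       3,939.0289
  4     5,437.50     3,707.1408    14,828.5632      74,142.8162
  Σ                  4,794.1816    16,933.3506      81,044.3888
P = 4,794.1816; D_Mac = 3.53206 yrs; D_mod = 3.20951 yrs; C = 13.95817.
Duration effect: -3.20951 × (+0.02) = -0.064190
Convexity effect: 0.5 × 13.95817 × (0.02)² = +0.0027916
ΔP/P ≈ -0.064190 + 0.0027916 = -0.061399 = -6.1399%.

-6.14%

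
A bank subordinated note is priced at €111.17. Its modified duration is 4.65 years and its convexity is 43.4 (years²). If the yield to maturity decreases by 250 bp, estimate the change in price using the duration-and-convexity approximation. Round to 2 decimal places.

Duration effect: -D_mod·Δy = -4.65 × (-0.025) = +0.116250
Convexity effect: ½·C·(Δy)² = 0.5 × 43.4 × (-0.025)² = +0.0135625
ΔP/P ≈ +0.116250 + 0.0135625 = +0.1298125
ΔP ≈ 111.17 × (+0.1298125) = +14.431255625.

+€14.43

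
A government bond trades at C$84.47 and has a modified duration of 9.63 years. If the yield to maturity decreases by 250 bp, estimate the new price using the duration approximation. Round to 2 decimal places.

C$104.81

Duration approximation: ΔP/P ≈ -D_mod · Δy = -9.63 × (-0.025) = +0.240750.
New price ≈ 84.47 × (1 + 0.240750) = 104.8061525.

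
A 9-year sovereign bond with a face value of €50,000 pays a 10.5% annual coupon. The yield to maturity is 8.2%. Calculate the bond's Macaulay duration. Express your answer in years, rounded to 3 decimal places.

Periodic yield y = 0.082. Discount each cash flow and weight by its year:
  t   CF        PV=CF/(1+0.082)^t    t·PV
  1     5,250.00     4,852.1257     4,852.1257
  2     5,250.00     4,484.4045     8,968.8090
  3     5,250.00     4,144.5513    12,433.6539
  4     5,250.00     3,830.4541    15,321.8163
  5     5,250.00     3,540.1609    17,700.8044
  6     5,250.00     3,271.8677    19,631.2064
  7     5,250.00     3,023.9073    21,167.3513
  8     5,250.00     2,794.7388    22,357.9100
  9    55,250.00    27,182.3459   244,641.1135
  Σ                 57,124.5563   367,074.7907
Price P = Σ PV = 57,124.5563.
Macaulay duration = Σ(t·PV) / P = 367,074.7907 / 57,124.5563 = 6.42587 years.

6.426 years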